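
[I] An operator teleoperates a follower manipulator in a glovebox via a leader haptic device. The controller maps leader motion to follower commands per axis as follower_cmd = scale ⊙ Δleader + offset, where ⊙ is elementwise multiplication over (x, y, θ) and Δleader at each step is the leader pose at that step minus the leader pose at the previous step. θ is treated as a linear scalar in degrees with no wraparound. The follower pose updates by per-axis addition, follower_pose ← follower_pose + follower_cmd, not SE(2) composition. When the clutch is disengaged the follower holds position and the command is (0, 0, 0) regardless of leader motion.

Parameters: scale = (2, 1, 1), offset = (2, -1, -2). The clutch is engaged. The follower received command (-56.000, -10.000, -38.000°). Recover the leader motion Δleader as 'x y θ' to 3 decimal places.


axis x: (-56.000 − 2) / (2) = -29.000
axis y: (-10.000 − -1) / (1) = -9.000
axis θ: (-38.000 − -2) / (1) = -36.000

-29.000 -9.000 -36.000


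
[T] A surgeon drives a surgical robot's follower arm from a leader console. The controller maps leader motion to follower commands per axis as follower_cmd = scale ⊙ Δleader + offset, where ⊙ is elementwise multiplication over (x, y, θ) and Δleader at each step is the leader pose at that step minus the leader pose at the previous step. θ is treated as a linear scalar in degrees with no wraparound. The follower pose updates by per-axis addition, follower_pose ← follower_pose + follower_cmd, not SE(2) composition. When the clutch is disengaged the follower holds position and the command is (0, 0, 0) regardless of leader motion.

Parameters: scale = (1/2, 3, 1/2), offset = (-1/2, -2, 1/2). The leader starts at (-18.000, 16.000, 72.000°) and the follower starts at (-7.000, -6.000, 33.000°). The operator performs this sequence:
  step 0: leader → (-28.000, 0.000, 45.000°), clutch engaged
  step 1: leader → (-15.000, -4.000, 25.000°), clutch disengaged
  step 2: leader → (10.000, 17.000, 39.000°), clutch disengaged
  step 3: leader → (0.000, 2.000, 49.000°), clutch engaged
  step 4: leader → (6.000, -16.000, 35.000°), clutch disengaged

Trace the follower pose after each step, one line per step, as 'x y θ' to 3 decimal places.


-12.500 -56.000 20.000
-12.500 -56.000 20.000
-12.500 -56.000 20.000
-18.000 -103.000 25.500
-18.000 -103.000 25.500

step 0: Δleader=(-10.000, -16.000, -27.000°), engaged; cmd=(-5.500, -50.000, -13.000°) → follower=(-12.500, -56.000, 20.000°)
step 1: Δleader=(13.000, -4.000, -20.000°), disengaged; cmd=(0,0,0) → follower holds at (-12.500, -56.000, 20.000°)
step 2: Δleader=(25.000, 21.000, 14.000°), disengaged; cmd=(0,0,0) → follower holds at (-12.500, -56.000, 20.000°)
step 3: Δleader=(-10.000, -15.000, 10.000°), engaged; cmd=(-5.500, -47.000, 5.500°) → follower=(-18.000, -103.000, 25.500°)
step 4: Δleader=(6.000, -18.000, -14.000°), disengaged; cmd=(0,0,0) → follower holds at (-18.000, -103.000, 25.500°)


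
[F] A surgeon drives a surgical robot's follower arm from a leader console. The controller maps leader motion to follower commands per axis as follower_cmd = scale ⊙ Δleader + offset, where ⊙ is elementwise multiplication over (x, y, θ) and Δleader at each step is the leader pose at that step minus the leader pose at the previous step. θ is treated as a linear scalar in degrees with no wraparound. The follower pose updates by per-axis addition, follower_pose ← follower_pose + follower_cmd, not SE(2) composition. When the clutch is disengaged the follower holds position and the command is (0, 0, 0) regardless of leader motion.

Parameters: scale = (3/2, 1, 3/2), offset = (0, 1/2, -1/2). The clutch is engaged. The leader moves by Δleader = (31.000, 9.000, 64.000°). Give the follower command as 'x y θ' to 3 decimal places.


axis x: 3/2·31.000 + 0 = 46.500
axis y: 1·9.000 + 1/2 = 9.500
axis θ: 3/2·64.000 + -1/2 = 95.500

46.500 9.500 95.500


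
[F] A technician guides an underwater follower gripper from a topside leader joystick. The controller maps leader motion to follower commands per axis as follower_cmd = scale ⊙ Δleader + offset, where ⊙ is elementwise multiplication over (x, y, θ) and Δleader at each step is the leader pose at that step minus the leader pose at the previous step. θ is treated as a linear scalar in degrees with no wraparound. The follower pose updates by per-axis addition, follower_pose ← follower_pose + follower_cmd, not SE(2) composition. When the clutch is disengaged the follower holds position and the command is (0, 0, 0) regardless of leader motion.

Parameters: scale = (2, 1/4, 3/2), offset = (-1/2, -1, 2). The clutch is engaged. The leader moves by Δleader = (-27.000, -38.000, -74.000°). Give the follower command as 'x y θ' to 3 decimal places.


axis x: 2·-27.000 + -1/2 = -54.500
axis y: 1/4·-38.000 + -1 = -10.500
axis θ: 3/2·-74.000 + 2 = -109.000

-54.500 -10.500 -109.000


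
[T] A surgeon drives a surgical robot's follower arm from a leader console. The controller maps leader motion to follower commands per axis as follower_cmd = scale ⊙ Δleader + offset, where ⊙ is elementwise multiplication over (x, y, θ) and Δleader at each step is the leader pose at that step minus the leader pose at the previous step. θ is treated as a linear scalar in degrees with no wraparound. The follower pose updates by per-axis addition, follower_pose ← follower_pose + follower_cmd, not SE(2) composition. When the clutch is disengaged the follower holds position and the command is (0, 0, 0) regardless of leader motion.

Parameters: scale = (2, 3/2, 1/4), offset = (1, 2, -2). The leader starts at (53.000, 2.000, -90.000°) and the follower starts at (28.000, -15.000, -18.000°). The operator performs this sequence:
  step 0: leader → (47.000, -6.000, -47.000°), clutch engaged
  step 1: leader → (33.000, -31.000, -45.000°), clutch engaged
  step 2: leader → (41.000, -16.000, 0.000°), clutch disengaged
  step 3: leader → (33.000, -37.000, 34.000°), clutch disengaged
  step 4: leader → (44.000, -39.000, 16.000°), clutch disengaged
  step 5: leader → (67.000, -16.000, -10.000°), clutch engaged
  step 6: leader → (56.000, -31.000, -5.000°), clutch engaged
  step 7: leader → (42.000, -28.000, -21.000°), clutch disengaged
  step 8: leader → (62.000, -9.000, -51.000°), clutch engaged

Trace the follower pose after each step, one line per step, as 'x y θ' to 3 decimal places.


17.000 -25.000 -9.250
-10.000 -60.500 -10.750
-10.000 -60.500 -10.750
-10.000 -60.500 -10.750
-10.000 -60.500 -10.750
37.000 -24.000 -19.250
16.000 -44.500 -20.000
16.000 -44.500 -20.000
57.000 -14.000 -29.500

step 0: Δleader=(-6.000, -8.000, 43.000°), engaged; cmd=(-11.000, -10.000, 8.750°) → follower=(17.000, -25.000, -9.250°)
step 1: Δleader=(-14.000, -25.000, 2.000°), engaged; cmd=(-27.000, -35.500, -1.500°) → follower=(-10.000, -60.500, -10.750°)
step 2: Δleader=(8.000, 15.000, 45.000°), disengaged; cmd=(0,0,0) → follower holds at (-10.000, -60.500, -10.750°)
step 3: Δleader=(-8.000, -21.000, 34.000°), disengaged; cmd=(0,0,0) → follower holds at (-10.000, -60.500, -10.750°)
step 4: Δleader=(11.000, -2.000, -18.000°), disengaged; cmd=(0,0,0) → follower holds at (-10.000, -60.500, -10.750°)
step 5: Δleader=(23.000, 23.000, -26.000°), engaged; cmd=(47.000, 36.500, -8.500°) → follower=(37.000, -24.000, -19.250°)
step 6: Δleader=(-11.000, -15.000, 5.000°), engaged; cmd=(-21.000, -20.500, -0.750°) → follower=(16.000, -44.500, -20.000°)
step 7: Δleader=(-14.000, 3.000, -16.000°), disengaged; cmd=(0,0,0) → follower holds at (16.000, -44.500, -20.000°)
step 8: Δleader=(20.000, 19.000, -30.000°), engaged; cmd=(41.000, 30.500, -9.500°) → follower=(57.000, -14.000, -29.500°)


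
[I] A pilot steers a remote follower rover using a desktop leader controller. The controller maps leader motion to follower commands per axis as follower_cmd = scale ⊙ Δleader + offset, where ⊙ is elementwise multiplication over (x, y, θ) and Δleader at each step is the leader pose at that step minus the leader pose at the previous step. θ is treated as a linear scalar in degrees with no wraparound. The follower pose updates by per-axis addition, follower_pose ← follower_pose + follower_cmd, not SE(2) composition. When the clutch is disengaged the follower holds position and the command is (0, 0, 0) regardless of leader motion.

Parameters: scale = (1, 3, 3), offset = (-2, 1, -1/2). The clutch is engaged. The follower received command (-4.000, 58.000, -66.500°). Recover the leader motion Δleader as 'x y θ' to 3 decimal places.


axis x: (-4.000 − -2) / (1) = -2.000
axis y: (58.000 − 1) / (3) = 19.000
axis θ: (-66.500 − -1/2) / (3) = -22.000

-2.000 19.000 -22.000


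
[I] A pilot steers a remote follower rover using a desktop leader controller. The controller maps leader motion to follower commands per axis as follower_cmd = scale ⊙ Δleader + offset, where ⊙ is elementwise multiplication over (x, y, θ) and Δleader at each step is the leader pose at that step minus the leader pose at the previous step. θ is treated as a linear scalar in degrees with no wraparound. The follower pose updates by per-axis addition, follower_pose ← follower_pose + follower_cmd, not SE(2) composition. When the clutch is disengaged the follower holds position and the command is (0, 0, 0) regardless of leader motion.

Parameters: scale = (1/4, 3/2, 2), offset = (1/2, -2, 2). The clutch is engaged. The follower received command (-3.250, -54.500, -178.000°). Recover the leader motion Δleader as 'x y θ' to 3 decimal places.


axis x: (-3.250 − 1/2) / (1/4) = -15.000
axis y: (-54.500 − -2) / (3/2) = -35.000
axis θ: (-178.000 − 2) / (2) = -90.000

-15.000 -35.000 -90.000


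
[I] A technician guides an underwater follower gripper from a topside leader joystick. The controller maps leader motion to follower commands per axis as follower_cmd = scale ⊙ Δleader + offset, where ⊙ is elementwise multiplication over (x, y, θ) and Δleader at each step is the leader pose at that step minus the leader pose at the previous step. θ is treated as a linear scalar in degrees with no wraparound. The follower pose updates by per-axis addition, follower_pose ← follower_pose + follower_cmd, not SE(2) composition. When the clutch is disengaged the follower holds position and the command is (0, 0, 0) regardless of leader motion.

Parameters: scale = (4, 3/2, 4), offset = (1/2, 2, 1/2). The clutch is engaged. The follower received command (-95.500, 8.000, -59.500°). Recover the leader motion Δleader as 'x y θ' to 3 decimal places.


-24.000 4.000 -15.000

axis x: (-95.500 − 1/2) / (4) = -24.000
axis y: (8.000 − 2) / (3/2) = 4.000
axis θ: (-59.500 − 1/2) / (4) = -15.000


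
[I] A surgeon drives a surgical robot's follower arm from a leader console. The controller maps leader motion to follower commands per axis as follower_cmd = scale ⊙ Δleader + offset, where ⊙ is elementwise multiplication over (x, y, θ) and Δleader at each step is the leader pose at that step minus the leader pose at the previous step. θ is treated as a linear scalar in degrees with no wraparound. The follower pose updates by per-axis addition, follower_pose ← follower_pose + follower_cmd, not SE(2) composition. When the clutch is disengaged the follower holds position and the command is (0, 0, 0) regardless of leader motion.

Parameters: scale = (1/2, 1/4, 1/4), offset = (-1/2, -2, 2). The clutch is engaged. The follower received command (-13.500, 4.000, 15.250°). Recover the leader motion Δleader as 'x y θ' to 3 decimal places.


-26.000 24.000 53.000

axis x: (-13.500 − -1/2) / (1/2) = -26.000
axis y: (4.000 − -2) / (1/4) = 24.000
axis θ: (15.250 − 2) / (1/4) = 53.000


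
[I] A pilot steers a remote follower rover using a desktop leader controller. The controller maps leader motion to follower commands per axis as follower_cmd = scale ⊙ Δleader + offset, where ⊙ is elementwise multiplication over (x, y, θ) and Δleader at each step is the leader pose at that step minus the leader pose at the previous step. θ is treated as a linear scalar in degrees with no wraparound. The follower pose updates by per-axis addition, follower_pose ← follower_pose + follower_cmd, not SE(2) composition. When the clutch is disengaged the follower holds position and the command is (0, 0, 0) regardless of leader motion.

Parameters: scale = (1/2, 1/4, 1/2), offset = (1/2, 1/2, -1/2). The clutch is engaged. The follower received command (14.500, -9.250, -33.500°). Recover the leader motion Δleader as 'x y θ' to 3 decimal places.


axis x: (14.500 − 1/2) / (1/2) = 28.000
axis y: (-9.250 − 1/2) / (1/4) = -39.000
axis θ: (-33.500 − -1/2) / (1/2) = -66.000

28.000 -39.000 -66.000


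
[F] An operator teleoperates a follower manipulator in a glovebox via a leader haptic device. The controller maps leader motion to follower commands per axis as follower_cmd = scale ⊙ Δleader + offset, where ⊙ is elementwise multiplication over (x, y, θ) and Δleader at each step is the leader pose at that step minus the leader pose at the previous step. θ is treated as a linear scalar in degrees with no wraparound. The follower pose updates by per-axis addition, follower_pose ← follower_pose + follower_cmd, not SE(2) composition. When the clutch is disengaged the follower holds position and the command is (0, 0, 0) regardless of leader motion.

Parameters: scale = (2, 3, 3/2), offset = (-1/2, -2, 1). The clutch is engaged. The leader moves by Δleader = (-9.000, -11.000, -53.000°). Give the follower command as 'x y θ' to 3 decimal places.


-18.500 -35.000 -78.500

axis x: 2·-9.000 + -1/2 = -18.500
axis y: 3·-11.000 + -2 = -35.000
axis θ: 3/2·-53.000 + 1 = -78.500


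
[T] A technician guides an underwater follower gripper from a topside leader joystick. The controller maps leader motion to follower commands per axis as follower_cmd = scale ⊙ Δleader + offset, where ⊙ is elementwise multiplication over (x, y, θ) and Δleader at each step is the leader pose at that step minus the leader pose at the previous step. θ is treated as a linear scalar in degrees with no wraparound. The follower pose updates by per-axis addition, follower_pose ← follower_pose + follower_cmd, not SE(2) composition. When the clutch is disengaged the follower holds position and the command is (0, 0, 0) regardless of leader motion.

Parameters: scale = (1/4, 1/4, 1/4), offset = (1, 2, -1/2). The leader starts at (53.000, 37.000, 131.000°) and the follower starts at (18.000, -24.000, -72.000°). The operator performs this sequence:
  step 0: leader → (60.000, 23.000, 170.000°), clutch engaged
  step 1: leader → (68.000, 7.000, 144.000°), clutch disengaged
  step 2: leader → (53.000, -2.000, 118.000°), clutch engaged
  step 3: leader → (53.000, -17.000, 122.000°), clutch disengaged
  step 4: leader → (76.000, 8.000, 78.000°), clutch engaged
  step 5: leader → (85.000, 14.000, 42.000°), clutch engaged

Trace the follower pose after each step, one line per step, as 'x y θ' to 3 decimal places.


step 0: Δleader=(7.000, -14.000, 39.000°), engaged; cmd=(2.750, -1.500, 9.250°) → follower=(20.750, -25.500, -62.750°)
step 1: Δleader=(8.000, -16.000, -26.000°), disengaged; cmd=(0,0,0) → follower holds at (20.750, -25.500, -62.750°)
step 2: Δleader=(-15.000, -9.000, -26.000°), engaged; cmd=(-2.750, -0.250, -7.000°) → follower=(18.000, -25.750, -69.750°)
step 3: Δleader=(0.000, -15.000, 4.000°), disengaged; cmd=(0,0,0) → follower holds at (18.000, -25.750, -69.750°)
step 4: Δleader=(23.000, 25.000, -44.000°), engaged; cmd=(6.750, 8.250, -11.500°) → follower=(24.750, -17.500, -81.250°)
step 5: Δleader=(9.000, 6.000, -36.000°), engaged; cmd=(3.250, 3.500, -9.500°) → follower=(28.000, -14.000, -90.750°)

20.750 -25.500 -62.750
20.750 -25.500 -62.750
18.000 -25.750 -69.750
18.000 -25.750 -69.750
24.750 -17.500 -81.250
28.000 -14.000 -90.750


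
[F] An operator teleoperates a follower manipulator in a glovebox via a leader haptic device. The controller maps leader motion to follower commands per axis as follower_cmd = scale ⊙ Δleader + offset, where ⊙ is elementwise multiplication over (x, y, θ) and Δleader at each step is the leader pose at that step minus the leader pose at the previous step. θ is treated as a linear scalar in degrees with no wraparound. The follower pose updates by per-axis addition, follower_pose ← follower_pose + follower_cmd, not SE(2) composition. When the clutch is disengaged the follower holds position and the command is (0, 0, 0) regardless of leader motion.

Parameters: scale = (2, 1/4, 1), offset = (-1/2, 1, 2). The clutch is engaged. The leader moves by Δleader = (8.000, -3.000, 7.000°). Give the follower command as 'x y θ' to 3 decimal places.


axis x: 2·8.000 + -1/2 = 15.500
axis y: 1/4·-3.000 + 1 = 0.250
axis θ: 1·7.000 + 2 = 9.000

15.500 0.250 9.000


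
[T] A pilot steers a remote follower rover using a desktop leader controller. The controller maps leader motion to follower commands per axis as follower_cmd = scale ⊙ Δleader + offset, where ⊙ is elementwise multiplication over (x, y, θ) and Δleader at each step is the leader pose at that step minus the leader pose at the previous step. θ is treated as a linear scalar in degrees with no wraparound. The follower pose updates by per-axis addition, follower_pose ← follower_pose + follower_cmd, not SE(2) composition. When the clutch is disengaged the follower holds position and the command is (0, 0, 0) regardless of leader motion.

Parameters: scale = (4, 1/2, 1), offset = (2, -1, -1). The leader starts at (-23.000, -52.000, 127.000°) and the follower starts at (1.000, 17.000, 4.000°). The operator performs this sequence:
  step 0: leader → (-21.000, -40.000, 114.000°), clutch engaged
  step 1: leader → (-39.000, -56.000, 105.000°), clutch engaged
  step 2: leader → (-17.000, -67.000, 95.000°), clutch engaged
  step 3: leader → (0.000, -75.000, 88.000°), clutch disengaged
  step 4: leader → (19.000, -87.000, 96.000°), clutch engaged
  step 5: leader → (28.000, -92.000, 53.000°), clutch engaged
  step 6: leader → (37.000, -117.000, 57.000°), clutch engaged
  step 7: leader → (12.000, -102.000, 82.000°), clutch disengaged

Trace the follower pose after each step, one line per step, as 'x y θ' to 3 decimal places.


step 0: Δleader=(2.000, 12.000, -13.000°), engaged; cmd=(10.000, 5.000, -14.000°) → follower=(11.000, 22.000, -10.000°)
step 1: Δleader=(-18.000, -16.000, -9.000°), engaged; cmd=(-70.000, -9.000, -10.000°) → follower=(-59.000, 13.000, -20.000°)
step 2: Δleader=(22.000, -11.000, -10.000°), engaged; cmd=(90.000, -6.500, -11.000°) → follower=(31.000, 6.500, -31.000°)
step 3: Δleader=(17.000, -8.000, -7.000°), disengaged; cmd=(0,0,0) → follower holds at (31.000, 6.500, -31.000°)
step 4: Δleader=(19.000, -12.000, 8.000°), engaged; cmd=(78.000, -7.000, 7.000°) → follower=(109.000, -0.500, -24.000°)
step 5: Δleader=(9.000, -5.000, -43.000°), engaged; cmd=(38.000, -3.500, -44.000°) → follower=(147.000, -4.000, -68.000°)
step 6: Δleader=(9.000, -25.000, 4.000°), engaged; cmd=(38.000, -13.500, 3.000°) → follower=(185.000, -17.500, -65.000°)
step 7: Δleader=(-25.000, 15.000, 25.000°), disengaged; cmd=(0,0,0) → follower holds at (185.000, -17.500, -65.000°)

11.000 22.000 -10.000
-59.000 13.000 -20.000
31.000 6.500 -31.000
31.000 6.500 -31.000
109.000 -0.500 -24.000
147.000 -4.000 -68.000
185.000 -17.500 -65.000
185.000 -17.500 -65.000


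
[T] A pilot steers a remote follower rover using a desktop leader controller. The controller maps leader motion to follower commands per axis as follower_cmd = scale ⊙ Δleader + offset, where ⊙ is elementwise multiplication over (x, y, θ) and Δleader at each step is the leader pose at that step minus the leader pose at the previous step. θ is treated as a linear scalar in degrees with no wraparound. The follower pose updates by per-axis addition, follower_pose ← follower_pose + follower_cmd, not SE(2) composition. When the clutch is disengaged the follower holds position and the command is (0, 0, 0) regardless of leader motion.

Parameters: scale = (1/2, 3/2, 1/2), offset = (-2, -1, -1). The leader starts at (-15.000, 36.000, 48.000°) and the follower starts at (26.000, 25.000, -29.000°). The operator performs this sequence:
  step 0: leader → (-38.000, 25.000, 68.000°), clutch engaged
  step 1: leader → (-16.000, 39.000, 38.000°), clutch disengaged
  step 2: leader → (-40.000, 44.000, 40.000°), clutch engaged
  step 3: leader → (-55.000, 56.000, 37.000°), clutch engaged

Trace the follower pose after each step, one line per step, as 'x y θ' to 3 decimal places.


step 0: Δleader=(-23.000, -11.000, 20.000°), engaged; cmd=(-13.500, -17.500, 9.000°) → follower=(12.500, 7.500, -20.000°)
step 1: Δleader=(22.000, 14.000, -30.000°), disengaged; cmd=(0,0,0) → follower holds at (12.500, 7.500, -20.000°)
step 2: Δleader=(-24.000, 5.000, 2.000°), engaged; cmd=(-14.000, 6.500, 0.000°) → follower=(-1.500, 14.000, -20.000°)
step 3: Δleader=(-15.000, 12.000, -3.000°), engaged; cmd=(-9.500, 17.000, -2.500°) → follower=(-11.000, 31.000, -22.500°)

12.500 7.500 -20.000
12.500 7.500 -20.000
-1.500 14.000 -20.000
-11.000 31.000 -22.500


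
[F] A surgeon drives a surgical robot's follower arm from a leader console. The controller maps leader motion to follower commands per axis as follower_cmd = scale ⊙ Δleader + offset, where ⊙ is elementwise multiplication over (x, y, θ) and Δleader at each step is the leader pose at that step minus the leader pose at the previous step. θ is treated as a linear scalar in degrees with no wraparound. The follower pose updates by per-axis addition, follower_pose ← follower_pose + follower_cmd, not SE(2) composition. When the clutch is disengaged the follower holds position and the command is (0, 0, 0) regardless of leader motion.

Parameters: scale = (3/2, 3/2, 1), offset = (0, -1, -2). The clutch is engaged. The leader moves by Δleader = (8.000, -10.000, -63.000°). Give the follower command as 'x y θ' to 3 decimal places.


12.000 -16.000 -65.000

axis x: 3/2·8.000 + 0 = 12.000
axis y: 3/2·-10.000 + -1 = -16.000
axis θ: 1·-63.000 + -2 = -65.000


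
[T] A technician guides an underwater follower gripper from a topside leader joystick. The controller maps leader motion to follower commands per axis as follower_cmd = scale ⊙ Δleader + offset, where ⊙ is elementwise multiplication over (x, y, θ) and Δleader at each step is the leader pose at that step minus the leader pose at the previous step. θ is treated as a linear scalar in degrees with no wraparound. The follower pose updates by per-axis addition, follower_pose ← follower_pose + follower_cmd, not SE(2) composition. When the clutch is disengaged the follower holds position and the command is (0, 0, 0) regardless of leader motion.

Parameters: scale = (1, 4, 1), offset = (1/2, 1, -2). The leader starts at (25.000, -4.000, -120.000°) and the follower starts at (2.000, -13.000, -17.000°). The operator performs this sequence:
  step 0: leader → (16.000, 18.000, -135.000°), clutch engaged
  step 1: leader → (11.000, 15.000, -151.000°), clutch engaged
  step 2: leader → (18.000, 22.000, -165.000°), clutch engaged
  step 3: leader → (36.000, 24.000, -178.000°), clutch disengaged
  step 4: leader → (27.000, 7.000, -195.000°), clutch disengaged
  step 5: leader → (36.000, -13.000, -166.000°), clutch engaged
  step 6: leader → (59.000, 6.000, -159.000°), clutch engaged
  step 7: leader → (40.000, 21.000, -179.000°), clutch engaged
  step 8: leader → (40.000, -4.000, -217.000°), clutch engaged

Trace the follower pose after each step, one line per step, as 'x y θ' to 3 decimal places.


-6.500 76.000 -34.000
-11.000 65.000 -52.000
-3.500 94.000 -68.000
-3.500 94.000 -68.000
-3.500 94.000 -68.000
6.000 15.000 -41.000
29.500 92.000 -36.000
11.000 153.000 -58.000
11.500 54.000 -98.000

step 0: Δleader=(-9.000, 22.000, -15.000°), engaged; cmd=(-8.500, 89.000, -17.000°) → follower=(-6.500, 76.000, -34.000°)
step 1: Δleader=(-5.000, -3.000, -16.000°), engaged; cmd=(-4.500, -11.000, -18.000°) → follower=(-11.000, 65.000, -52.000°)
step 2: Δleader=(7.000, 7.000, -14.000°), engaged; cmd=(7.500, 29.000, -16.000°) → follower=(-3.500, 94.000, -68.000°)
step 3: Δleader=(18.000, 2.000, -13.000°), disengaged; cmd=(0,0,0) → follower holds at (-3.500, 94.000, -68.000°)
step 4: Δleader=(-9.000, -17.000, -17.000°), disengaged; cmd=(0,0,0) → follower holds at (-3.500, 94.000, -68.000°)
step 5: Δleader=(9.000, -20.000, 29.000°), engaged; cmd=(9.500, -79.000, 27.000°) → follower=(6.000, 15.000, -41.000°)
step 6: Δleader=(23.000, 19.000, 7.000°), engaged; cmd=(23.500, 77.000, 5.000°) → follower=(29.500, 92.000, -36.000°)
step 7: Δleader=(-19.000, 15.000, -20.000°), engaged; cmd=(-18.500, 61.000, -22.000°) → follower=(11.000, 153.000, -58.000°)
step 8: Δleader=(0.000, -25.000, -38.000°), engaged; cmd=(0.500, -99.000, -40.000°) → follower=(11.500, 54.000, -98.000°)


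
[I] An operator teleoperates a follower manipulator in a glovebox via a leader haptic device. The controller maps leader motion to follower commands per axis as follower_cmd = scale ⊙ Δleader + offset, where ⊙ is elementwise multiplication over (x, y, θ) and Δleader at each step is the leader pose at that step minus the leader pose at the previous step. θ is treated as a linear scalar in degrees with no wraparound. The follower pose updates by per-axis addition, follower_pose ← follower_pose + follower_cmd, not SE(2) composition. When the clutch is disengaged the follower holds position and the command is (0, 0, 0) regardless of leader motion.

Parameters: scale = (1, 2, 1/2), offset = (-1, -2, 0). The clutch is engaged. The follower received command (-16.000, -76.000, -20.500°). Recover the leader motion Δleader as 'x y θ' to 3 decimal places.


-15.000 -37.000 -41.000

axis x: (-16.000 − -1) / (1) = -15.000
axis y: (-76.000 − -2) / (2) = -37.000
axis θ: (-20.500 − 0) / (1/2) = -41.000


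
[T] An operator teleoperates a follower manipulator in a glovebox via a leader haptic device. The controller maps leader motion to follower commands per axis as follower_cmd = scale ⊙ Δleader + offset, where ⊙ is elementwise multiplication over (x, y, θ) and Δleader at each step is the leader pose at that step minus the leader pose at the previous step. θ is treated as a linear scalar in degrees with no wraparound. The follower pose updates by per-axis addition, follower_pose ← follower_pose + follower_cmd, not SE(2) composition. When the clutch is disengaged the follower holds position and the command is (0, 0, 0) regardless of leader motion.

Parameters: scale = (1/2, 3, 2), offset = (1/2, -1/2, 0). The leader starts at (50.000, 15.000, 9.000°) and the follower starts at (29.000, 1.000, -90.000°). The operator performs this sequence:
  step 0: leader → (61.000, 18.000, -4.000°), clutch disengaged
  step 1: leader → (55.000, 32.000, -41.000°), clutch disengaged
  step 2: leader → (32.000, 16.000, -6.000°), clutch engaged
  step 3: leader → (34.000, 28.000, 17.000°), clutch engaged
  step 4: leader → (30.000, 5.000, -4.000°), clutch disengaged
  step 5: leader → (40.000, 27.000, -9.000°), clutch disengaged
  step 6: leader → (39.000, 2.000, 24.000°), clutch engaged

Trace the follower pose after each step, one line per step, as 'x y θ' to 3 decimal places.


step 0: Δleader=(11.000, 3.000, -13.000°), disengaged; cmd=(0,0,0) → follower holds at (29.000, 1.000, -90.000°)
step 1: Δleader=(-6.000, 14.000, -37.000°), disengaged; cmd=(0,0,0) → follower holds at (29.000, 1.000, -90.000°)
step 2: Δleader=(-23.000, -16.000, 35.000°), engaged; cmd=(-11.000, -48.500, 70.000°) → follower=(18.000, -47.500, -20.000°)
step 3: Δleader=(2.000, 12.000, 23.000°), engaged; cmd=(1.500, 35.500, 46.000°) → follower=(19.500, -12.000, 26.000°)
step 4: Δleader=(-4.000, -23.000, -21.000°), disengaged; cmd=(0,0,0) → follower holds at (19.500, -12.000, 26.000°)
step 5: Δleader=(10.000, 22.000, -5.000°), disengaged; cmd=(0,0,0) → follower holds at (19.500, -12.000, 26.000°)
step 6: Δleader=(-1.000, -25.000, 33.000°), engaged; cmd=(0.000, -75.500, 66.000°) → follower=(19.500, -87.500, 92.000°)

29.000 1.000 -90.000
29.000 1.000 -90.000
18.000 -47.500 -20.000
19.500 -12.000 26.000
19.500 -12.000 26.000
19.500 -12.000 26.000
19.500 -87.500 92.000


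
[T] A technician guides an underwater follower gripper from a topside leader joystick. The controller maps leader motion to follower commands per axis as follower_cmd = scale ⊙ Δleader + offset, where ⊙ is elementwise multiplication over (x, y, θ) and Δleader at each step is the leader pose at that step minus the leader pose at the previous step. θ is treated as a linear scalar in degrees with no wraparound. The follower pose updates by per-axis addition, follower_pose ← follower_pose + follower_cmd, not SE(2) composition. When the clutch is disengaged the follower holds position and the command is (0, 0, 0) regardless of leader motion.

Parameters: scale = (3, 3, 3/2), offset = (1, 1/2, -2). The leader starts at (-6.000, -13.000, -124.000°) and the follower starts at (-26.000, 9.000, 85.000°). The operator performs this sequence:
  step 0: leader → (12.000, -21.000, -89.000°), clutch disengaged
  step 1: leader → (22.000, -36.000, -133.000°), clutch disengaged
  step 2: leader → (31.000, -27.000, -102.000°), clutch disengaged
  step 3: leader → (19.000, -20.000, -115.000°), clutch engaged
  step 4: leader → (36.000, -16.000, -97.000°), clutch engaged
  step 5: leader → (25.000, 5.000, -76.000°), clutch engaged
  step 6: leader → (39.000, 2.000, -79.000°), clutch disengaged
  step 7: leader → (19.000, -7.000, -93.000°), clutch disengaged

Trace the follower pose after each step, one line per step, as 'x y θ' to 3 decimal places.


step 0: Δleader=(18.000, -8.000, 35.000°), disengaged; cmd=(0,0,0) → follower holds at (-26.000, 9.000, 85.000°)
step 1: Δleader=(10.000, -15.000, -44.000°), disengaged; cmd=(0,0,0) → follower holds at (-26.000, 9.000, 85.000°)
step 2: Δleader=(9.000, 9.000, 31.000°), disengaged; cmd=(0,0,0) → follower holds at (-26.000, 9.000, 85.000°)
step 3: Δleader=(-12.000, 7.000, -13.000°), engaged; cmd=(-35.000, 21.500, -21.500°) → follower=(-61.000, 30.500, 63.500°)
step 4: Δleader=(17.000, 4.000, 18.000°), engaged; cmd=(52.000, 12.500, 25.000°) → follower=(-9.000, 43.000, 88.500°)
step 5: Δleader=(-11.000, 21.000, 21.000°), engaged; cmd=(-32.000, 63.500, 29.500°) → follower=(-41.000, 106.500, 118.000°)
step 6: Δleader=(14.000, -3.000, -3.000°), disengaged; cmd=(0,0,0) → follower holds at (-41.000, 106.500, 118.000°)
step 7: Δleader=(-20.000, -9.000, -14.000°), disengaged; cmd=(0,0,0) → follower holds at (-41.000, 106.500, 118.000°)

-26.000 9.000 85.000
-26.000 9.000 85.000
-26.000 9.000 85.000
-61.000 30.500 63.500
-9.000 43.000 88.500
-41.000 106.500 118.000
-41.000 106.500 118.000
-41.000 106.500 118.000


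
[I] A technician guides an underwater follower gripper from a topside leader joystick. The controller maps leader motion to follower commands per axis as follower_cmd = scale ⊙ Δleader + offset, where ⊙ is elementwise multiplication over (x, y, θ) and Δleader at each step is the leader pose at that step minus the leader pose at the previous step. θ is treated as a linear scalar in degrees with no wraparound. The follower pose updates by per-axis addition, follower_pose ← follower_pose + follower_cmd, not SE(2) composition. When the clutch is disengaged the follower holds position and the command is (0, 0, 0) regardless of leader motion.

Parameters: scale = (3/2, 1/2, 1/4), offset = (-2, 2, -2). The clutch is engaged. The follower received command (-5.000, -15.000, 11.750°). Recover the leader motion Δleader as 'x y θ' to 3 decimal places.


-2.000 -34.000 55.000

axis x: (-5.000 − -2) / (3/2) = -2.000
axis y: (-15.000 − 2) / (1/2) = -34.000
axis θ: (11.750 − -2) / (1/4) = 55.000


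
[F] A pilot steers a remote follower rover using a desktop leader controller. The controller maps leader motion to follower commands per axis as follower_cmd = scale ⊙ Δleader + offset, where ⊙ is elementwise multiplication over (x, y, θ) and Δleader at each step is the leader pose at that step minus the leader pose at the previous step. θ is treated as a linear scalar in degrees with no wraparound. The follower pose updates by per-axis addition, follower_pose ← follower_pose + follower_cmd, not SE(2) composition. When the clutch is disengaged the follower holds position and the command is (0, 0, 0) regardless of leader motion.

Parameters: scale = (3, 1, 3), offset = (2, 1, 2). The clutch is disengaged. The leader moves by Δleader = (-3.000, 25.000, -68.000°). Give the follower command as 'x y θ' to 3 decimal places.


clutch disengaged → follower holds; cmd = (0, 0, 0)

0.000 0.000 0.000


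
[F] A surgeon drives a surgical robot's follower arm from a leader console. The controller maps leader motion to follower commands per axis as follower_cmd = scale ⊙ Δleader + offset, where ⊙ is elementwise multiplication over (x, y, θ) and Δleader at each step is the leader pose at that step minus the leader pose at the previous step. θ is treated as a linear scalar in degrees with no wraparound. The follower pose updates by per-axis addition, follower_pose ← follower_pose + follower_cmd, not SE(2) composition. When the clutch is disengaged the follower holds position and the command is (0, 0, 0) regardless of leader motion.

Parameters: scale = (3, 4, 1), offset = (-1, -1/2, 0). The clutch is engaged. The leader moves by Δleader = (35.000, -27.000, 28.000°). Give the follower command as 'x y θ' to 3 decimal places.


axis x: 3·35.000 + -1 = 104.000
axis y: 4·-27.000 + -1/2 = -108.500
axis θ: 1·28.000 + 0 = 28.000

104.000 -108.500 28.000


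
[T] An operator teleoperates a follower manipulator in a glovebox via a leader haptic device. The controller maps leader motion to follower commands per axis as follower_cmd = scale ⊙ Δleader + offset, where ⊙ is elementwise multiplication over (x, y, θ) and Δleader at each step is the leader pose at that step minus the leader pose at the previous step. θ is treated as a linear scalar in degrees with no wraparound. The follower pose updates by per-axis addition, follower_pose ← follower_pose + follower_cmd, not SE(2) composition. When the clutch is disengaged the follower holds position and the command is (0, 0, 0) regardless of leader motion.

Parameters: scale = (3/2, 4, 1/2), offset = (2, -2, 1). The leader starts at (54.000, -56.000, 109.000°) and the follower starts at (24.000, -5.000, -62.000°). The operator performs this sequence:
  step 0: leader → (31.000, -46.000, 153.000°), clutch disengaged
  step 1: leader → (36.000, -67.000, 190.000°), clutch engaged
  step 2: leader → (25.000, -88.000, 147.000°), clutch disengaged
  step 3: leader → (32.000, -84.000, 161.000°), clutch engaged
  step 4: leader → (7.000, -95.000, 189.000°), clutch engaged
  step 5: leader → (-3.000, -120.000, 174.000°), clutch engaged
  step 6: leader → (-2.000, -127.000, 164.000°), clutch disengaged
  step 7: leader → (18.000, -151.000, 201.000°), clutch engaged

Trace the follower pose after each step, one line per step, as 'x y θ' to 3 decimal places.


24.000 -5.000 -62.000
33.500 -91.000 -42.500
33.500 -91.000 -42.500
46.000 -77.000 -34.500
10.500 -123.000 -19.500
-2.500 -225.000 -26.000
-2.500 -225.000 -26.000
29.500 -323.000 -6.500

step 0: Δleader=(-23.000, 10.000, 44.000°), disengaged; cmd=(0,0,0) → follower holds at (24.000, -5.000, -62.000°)
step 1: Δleader=(5.000, -21.000, 37.000°), engaged; cmd=(9.500, -86.000, 19.500°) → follower=(33.500, -91.000, -42.500°)
step 2: Δleader=(-11.000, -21.000, -43.000°), disengaged; cmd=(0,0,0) → follower holds at (33.500, -91.000, -42.500°)
step 3: Δleader=(7.000, 4.000, 14.000°), engaged; cmd=(12.500, 14.000, 8.000°) → follower=(46.000, -77.000, -34.500°)
step 4: Δleader=(-25.000, -11.000, 28.000°), engaged; cmd=(-35.500, -46.000, 15.000°) → follower=(10.500, -123.000, -19.500°)
step 5: Δleader=(-10.000, -25.000, -15.000°), engaged; cmd=(-13.000, -102.000, -6.500°) → follower=(-2.500, -225.000, -26.000°)
step 6: Δleader=(1.000, -7.000, -10.000°), disengaged; cmd=(0,0,0) → follower holds at (-2.500, -225.000, -26.000°)
step 7: Δleader=(20.000, -24.000, 37.000°), engaged; cmd=(32.000, -98.000, 19.500°) → follower=(29.500, -323.000, -6.500°)


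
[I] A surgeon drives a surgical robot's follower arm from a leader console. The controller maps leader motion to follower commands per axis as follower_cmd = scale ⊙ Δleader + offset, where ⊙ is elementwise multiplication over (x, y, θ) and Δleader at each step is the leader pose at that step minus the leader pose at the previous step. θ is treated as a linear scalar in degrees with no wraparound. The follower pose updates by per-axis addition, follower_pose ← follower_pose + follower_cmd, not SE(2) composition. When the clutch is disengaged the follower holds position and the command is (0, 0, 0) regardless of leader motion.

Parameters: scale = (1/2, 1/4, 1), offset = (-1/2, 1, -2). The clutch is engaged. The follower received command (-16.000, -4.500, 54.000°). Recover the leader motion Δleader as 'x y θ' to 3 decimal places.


-31.000 -22.000 56.000

axis x: (-16.000 − -1/2) / (1/2) = -31.000
axis y: (-4.500 − 1) / (1/4) = -22.000
axis θ: (54.000 − -2) / (1) = 56.000


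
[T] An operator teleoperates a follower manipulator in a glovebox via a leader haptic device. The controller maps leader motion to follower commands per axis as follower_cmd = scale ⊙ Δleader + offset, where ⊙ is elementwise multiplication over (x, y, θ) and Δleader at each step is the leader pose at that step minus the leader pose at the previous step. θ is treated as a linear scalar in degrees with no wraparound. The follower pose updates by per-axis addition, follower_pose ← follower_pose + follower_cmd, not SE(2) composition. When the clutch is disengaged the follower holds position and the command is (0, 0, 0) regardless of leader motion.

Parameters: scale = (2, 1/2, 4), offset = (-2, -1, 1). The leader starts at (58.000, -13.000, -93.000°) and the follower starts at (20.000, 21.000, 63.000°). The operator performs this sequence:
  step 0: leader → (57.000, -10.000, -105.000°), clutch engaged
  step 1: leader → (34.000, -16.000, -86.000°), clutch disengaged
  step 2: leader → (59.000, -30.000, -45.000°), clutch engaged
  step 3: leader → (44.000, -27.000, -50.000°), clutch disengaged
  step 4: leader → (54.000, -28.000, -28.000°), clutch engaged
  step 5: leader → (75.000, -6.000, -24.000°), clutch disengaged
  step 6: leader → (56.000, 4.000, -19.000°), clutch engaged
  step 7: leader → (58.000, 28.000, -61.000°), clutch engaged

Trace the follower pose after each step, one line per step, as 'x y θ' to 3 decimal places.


16.000 21.500 16.000
16.000 21.500 16.000
64.000 13.500 181.000
64.000 13.500 181.000
82.000 12.000 270.000
82.000 12.000 270.000
42.000 16.000 291.000
44.000 27.000 124.000

step 0: Δleader=(-1.000, 3.000, -12.000°), engaged; cmd=(-4.000, 0.500, -47.000°) → follower=(16.000, 21.500, 16.000°)
step 1: Δleader=(-23.000, -6.000, 19.000°), disengaged; cmd=(0,0,0) → follower holds at (16.000, 21.500, 16.000°)
step 2: Δleader=(25.000, -14.000, 41.000°), engaged; cmd=(48.000, -8.000, 165.000°) → follower=(64.000, 13.500, 181.000°)
step 3: Δleader=(-15.000, 3.000, -5.000°), disengaged; cmd=(0,0,0) → follower holds at (64.000, 13.500, 181.000°)
step 4: Δleader=(10.000, -1.000, 22.000°), engaged; cmd=(18.000, -1.500, 89.000°) → follower=(82.000, 12.000, 270.000°)
step 5: Δleader=(21.000, 22.000, 4.000°), disengaged; cmd=(0,0,0) → follower holds at (82.000, 12.000, 270.000°)
step 6: Δleader=(-19.000, 10.000, 5.000°), engaged; cmd=(-40.000, 4.000, 21.000°) → follower=(42.000, 16.000, 291.000°)
step 7: Δleader=(2.000, 24.000, -42.000°), engaged; cmd=(2.000, 11.000, -167.000°) → follower=(44.000, 27.000, 124.000°)
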